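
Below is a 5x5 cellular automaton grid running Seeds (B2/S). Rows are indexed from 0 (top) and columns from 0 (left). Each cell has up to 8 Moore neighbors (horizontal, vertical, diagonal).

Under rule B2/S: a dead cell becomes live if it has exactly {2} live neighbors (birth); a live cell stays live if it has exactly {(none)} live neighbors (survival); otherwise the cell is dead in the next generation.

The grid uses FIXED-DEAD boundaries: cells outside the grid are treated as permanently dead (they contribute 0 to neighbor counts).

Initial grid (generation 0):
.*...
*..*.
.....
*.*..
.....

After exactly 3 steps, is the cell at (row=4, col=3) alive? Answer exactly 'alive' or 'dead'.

Simulating step by step:
Generation 0 (given above): 5 live cells
Generation 1: 9 live cells
*.*..
.**..
*.**.
.*...
.*...
Generation 2: 4 live cells
...*.
.....
.....
...*.
*.*..
Generation 3: 4 live cells
.....
.....
.....
.**..
.*.*.

Cell (4,3) at generation 3: 1 -> alive

Answer: alive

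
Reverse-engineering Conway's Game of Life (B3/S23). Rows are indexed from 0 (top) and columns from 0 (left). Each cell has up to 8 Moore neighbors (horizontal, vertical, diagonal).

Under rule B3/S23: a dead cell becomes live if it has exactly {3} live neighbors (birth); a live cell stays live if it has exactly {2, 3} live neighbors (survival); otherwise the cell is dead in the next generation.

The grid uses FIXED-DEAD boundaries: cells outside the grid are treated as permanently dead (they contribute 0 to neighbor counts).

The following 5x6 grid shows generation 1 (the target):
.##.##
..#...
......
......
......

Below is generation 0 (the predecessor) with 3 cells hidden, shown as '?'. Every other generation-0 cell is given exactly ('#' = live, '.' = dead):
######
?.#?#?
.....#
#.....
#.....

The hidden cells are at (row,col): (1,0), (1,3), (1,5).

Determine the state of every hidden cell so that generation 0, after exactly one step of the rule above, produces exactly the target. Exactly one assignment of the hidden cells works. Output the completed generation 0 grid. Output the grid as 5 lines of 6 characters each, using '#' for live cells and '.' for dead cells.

Hidden generation-0 cells (in order): (1,0), (1,3), (1,5).
A hidden cell only influences target cells in its own 3x3 neighborhood. Try each of the 2^3 = 8 assignments, step the completed generation 0 forward once under B3/S23, and compare with the target:
  (1,0)=. (1,3)=. (1,5)=. -> step reproduces the target at every cell -> ACCEPT
  (1,0)=. (1,3)=. (1,5)=# -> step gives (0,4)='.' but target has '#' -> reject
  (1,0)=. (1,3)=# (1,5)=. -> step gives (0,2)='.' but target has '#' -> reject
  (1,0)=. (1,3)=# (1,5)=# -> step gives (0,2)='.' but target has '#' -> reject
  (1,0)=# (1,3)=. (1,5)=. -> step gives (0,0)='#' but target has '.' -> reject
  (1,0)=# (1,3)=. (1,5)=# -> step gives (0,0)='#' but target has '.' -> reject
  (1,0)=# (1,3)=# (1,5)=. -> step gives (0,0)='#' but target has '.' -> reject
  (1,0)=# (1,3)=# (1,5)=# -> step gives (0,0)='#' but target has '.' -> reject
Unique solution: (1,0)=dead, (1,3)=dead, (1,5)=dead.
Check: live-neighbor counts of every cell in the completed generation 0:
133432
243544
121221
120011
120000
Applying B3/S23 to generation 0 with these counts gives:
.##.##
..#...
......
......
......
which matches the target exactly.

Answer: ######
..#.#.
.....#
#.....
#.....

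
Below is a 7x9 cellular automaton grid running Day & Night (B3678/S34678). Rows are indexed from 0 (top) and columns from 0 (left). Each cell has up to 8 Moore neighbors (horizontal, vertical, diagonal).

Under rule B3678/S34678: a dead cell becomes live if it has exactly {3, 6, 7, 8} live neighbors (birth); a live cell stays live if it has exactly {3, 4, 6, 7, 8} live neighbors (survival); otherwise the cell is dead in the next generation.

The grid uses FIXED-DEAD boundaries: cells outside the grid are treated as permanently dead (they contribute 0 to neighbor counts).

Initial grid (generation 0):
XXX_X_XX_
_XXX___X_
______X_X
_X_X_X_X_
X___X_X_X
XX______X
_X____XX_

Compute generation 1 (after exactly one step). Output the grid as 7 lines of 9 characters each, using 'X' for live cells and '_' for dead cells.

Simulating step by step:
Generation 0 (given above): 26 live cells
Generation 1: 25 live cells
(generation 1 grid is the final answer)

Answer: _XX______
XXXX_X_XX
_X_XX_X__
____XX_XX
X_X__X___
XX___XX__
X________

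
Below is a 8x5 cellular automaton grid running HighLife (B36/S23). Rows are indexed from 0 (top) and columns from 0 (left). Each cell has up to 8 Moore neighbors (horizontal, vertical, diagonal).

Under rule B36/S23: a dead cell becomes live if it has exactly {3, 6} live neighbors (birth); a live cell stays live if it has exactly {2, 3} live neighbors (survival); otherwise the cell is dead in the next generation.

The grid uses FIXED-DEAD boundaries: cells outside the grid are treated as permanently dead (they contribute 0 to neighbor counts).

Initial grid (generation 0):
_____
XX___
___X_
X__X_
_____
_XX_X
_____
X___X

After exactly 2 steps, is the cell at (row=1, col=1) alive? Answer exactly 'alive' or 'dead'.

Answer: alive

Derivation:
Simulating step by step:
Generation 0 (given above): 10 live cells
Generation 1: 8 live cells
_____
_____
XXX__
_____
_XXX_
_____
_X_X_
_____
Generation 2: 7 live cells
_____
_X___
_X___
X__X_
__X__
_X_X_
_____
_____

Cell (1,1) at generation 2: 1 -> alive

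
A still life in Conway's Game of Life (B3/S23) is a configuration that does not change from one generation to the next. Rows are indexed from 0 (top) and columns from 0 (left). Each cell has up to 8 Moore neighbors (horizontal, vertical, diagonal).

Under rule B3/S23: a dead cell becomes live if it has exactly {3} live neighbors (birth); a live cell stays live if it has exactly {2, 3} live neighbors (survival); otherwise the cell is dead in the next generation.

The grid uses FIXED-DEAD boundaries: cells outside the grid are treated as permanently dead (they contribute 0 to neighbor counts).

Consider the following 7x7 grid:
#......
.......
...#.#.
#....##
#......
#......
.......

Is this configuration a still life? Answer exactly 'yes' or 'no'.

Answer: no

Derivation:
Compute generation 1 and compare to generation 0 (given above):
Generation 1:
.......
.......
....###
....###
##.....
.......
.......
Cell (0,0) differs: gen0=1 vs gen1=0 -> NOT a still life.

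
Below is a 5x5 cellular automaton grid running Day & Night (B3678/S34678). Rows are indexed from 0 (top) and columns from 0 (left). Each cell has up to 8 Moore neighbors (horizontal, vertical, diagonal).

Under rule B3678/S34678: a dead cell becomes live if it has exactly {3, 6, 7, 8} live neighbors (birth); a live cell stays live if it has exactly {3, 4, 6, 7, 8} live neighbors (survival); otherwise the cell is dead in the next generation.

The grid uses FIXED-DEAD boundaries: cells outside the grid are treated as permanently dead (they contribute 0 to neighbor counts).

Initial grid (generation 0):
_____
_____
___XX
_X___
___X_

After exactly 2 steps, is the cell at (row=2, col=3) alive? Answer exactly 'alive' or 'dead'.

Answer: alive

Derivation:
Simulating step by step:
Generation 0 (given above): 4 live cells
Generation 1: 3 live cells
_____
_____
_____
__XXX
_____
Generation 2: 2 live cells
_____
_____
___X_
_____
___X_

Cell (2,3) at generation 2: 1 -> alive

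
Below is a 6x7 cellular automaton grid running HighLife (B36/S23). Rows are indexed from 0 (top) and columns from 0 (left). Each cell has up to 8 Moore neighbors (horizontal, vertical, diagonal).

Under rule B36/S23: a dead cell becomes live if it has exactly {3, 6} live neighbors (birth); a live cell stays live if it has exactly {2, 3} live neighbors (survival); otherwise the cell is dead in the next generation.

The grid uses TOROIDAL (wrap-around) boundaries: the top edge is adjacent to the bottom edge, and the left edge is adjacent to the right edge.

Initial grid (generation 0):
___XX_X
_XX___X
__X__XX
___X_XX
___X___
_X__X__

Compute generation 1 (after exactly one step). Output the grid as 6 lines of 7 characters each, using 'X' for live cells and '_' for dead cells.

Answer: _X_XX__
_XX_X_X
_XXXX__
__XX_XX
__XX_X_
__X_XX_

Derivation:
Simulating step by step:
Generation 0 (given above): 15 live cells
Generation 1: 21 live cells
(generation 1 grid is the final answer)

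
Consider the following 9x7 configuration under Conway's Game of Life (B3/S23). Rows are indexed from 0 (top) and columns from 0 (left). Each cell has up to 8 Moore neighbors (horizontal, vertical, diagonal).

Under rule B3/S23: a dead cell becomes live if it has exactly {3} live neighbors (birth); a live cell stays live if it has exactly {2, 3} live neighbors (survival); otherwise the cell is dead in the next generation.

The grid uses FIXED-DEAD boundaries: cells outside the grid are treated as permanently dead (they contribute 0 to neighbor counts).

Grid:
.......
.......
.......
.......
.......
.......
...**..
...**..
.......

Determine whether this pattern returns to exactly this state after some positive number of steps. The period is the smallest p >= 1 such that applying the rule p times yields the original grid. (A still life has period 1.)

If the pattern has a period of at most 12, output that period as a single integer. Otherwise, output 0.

Simulating and comparing each generation to the original:
Gen 0 (original, given above): 4 live cells
Gen 1: 4 live cells, MATCHES original -> period = 1

Answer: 1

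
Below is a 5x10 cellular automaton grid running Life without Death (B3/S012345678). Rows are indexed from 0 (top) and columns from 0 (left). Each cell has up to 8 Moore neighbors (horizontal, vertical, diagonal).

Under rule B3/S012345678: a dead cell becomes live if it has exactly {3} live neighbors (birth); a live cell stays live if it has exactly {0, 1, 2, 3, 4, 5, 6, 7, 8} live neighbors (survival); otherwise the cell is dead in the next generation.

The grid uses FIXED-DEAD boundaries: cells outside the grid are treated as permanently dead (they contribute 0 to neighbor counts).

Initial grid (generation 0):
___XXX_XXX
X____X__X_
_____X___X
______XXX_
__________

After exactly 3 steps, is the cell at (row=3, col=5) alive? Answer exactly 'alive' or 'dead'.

Simulating step by step:
Generation 0 (given above): 14 live cells
Generation 1: 17 live cells
___XXXXXXX
X____X_XX_
_____X___X
______XXX_
_______X__
Generation 2: 19 live cells
___XXXXXXX
X____X_XX_
_____X___X
______XXX_
______XXX_
Generation 3: 21 live cells
___XXXXXXX
X____X_XX_
_____X___X
_____XXXXX
______XXX_

Cell (3,5) at generation 3: 1 -> alive

Answer: alive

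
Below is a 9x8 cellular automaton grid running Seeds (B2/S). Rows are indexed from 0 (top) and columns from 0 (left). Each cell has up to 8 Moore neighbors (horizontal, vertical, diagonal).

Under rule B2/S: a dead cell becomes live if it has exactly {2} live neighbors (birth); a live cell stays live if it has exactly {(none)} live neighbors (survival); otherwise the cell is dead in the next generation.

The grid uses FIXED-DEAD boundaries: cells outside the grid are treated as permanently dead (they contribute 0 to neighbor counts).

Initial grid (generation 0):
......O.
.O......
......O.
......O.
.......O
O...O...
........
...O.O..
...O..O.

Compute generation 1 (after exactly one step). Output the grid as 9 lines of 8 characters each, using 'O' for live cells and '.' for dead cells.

Simulating step by step:
Generation 0 (given above): 11 live cells
Generation 1: 14 live cells
(generation 1 grid is the final answer)

Answer: ........
.....OOO
.....O.O
.....O..
.....OO.
........
...O.O..
..O...O.
..O..O..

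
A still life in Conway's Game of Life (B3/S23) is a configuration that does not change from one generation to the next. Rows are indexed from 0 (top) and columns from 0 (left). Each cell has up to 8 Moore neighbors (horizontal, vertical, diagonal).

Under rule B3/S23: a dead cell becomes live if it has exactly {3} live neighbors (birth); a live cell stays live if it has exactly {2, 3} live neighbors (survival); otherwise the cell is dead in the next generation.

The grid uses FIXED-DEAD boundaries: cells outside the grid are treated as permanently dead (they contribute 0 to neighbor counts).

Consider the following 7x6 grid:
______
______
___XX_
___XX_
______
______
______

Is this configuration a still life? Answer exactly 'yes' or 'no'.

Answer: yes

Derivation:
Compute generation 1 and compare to generation 0 (given above):
Generation 1:
______
______
___XX_
___XX_
______
______
______
The grids are IDENTICAL -> still life.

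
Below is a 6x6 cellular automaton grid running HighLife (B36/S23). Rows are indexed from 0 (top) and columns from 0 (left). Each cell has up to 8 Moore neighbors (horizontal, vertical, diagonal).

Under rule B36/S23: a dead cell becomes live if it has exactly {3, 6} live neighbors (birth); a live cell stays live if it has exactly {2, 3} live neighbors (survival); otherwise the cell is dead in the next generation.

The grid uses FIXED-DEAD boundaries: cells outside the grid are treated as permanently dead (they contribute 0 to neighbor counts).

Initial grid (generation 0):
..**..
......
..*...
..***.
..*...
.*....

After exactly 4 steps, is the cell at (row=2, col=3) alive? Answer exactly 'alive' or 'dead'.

Answer: alive

Derivation:
Simulating step by step:
Generation 0 (given above): 8 live cells
Generation 1: 7 live cells
......
..**..
..*...
.**...
.**...
......
Generation 2: 5 live cells
......
..**..
......
...*..
.**...
......
Generation 3: 4 live cells
......
......
..**..
..*...
..*...
......
Generation 4: 4 live cells
......
......
..**..
.**...
......
......

Cell (2,3) at generation 4: 1 -> alive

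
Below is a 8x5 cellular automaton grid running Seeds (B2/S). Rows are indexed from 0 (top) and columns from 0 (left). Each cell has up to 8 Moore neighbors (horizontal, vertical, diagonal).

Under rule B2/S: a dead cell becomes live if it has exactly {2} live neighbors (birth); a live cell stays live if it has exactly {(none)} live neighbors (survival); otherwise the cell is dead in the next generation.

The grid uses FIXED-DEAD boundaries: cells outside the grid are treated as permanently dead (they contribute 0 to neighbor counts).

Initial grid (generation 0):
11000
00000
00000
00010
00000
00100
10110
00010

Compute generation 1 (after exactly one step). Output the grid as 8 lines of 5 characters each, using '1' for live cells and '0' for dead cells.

Answer: 00000
11000
00000
00000
00110
00000
00001
01001

Derivation:
Simulating step by step:
Generation 0 (given above): 8 live cells
Generation 1: 7 live cells
(generation 1 grid is the final answer)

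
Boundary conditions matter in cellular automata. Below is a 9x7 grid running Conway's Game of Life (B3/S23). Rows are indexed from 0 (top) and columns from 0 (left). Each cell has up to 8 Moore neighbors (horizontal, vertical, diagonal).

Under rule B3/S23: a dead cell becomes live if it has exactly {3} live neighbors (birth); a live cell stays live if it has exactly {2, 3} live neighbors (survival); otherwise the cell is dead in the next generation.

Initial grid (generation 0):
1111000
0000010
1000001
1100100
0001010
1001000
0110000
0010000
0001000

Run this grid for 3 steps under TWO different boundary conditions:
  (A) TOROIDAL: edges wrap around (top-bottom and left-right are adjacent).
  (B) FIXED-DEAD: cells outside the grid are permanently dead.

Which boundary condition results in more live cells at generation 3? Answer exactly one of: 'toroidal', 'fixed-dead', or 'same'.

Answer: fixed-dead

Derivation:
Under TOROIDAL boundary, generation 3:
0000100
0000001
0000001
0001100
0001110
0000000
0000000
0000000
0000000
Population = 8

Under FIXED-DEAD boundary, generation 3:
0110000
0010000
0110010
0001001
0001010
0000000
0000000
0110000
0010000
Population = 13

Comparison: toroidal=8, fixed-dead=13 -> fixed-dead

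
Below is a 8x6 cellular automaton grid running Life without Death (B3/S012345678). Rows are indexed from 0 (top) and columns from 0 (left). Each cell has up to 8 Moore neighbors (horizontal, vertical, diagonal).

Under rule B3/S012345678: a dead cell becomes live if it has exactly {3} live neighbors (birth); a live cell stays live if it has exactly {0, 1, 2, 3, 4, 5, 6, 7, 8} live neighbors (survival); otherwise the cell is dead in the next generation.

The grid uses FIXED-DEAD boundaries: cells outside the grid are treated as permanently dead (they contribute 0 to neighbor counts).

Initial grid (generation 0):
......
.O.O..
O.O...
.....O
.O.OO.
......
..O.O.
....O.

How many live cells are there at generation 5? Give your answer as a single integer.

Simulating step by step:
Generation 0 (given above): 11 live cells
Generation 1: 21 live cells
......
.OOO..
OOO...
.OOOOO
.O.OO.
..O.O.
..OOO.
...OO.
Generation 2: 27 live cells
..O...
OOOO..
OOO...
.OOOOO
.O.OO.
.OO.OO
..OOOO
..OOO.
Generation 3: 30 live cells
..OO..
OOOO..
OOO...
.OOOOO
OO.OO.
.OO.OO
..OOOO
..OOOO
Generation 4: 31 live cells
..OO..
OOOO..
OOO...
.OOOOO
OO.OO.
OOO.OO
..OOOO
..OOOO
Generation 5: 31 live cells
..OO..
OOOO..
OOO...
.OOOOO
OO.OO.
OOO.OO
..OOOO
..OOOO
Population at generation 5: 31

Answer: 31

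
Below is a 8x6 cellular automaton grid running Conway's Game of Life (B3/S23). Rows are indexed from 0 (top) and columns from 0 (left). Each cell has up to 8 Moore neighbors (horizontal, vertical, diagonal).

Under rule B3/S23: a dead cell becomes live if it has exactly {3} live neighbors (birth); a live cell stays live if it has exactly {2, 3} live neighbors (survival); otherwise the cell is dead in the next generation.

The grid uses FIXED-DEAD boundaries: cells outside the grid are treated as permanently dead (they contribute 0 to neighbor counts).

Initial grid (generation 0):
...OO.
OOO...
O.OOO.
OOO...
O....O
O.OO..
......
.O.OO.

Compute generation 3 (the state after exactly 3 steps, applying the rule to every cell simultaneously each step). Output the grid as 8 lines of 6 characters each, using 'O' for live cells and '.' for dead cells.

Answer: .OO...
O.....
OO....
OO.O..
O..O..
O.OO..
.O....
......

Derivation:
Simulating step by step:
Generation 0 (given above): 20 live cells
Generation 1: 12 live cells
.OOO..
O.....
......
O.O.O.
O..O..
.O....
.O..O.
......
Generation 2: 13 live cells
.OO...
.OO...
.O....
.O.O..
O.OO..
OOO...
......
......
Generation 3: 14 live cells
(generation 3 grid is the final answer)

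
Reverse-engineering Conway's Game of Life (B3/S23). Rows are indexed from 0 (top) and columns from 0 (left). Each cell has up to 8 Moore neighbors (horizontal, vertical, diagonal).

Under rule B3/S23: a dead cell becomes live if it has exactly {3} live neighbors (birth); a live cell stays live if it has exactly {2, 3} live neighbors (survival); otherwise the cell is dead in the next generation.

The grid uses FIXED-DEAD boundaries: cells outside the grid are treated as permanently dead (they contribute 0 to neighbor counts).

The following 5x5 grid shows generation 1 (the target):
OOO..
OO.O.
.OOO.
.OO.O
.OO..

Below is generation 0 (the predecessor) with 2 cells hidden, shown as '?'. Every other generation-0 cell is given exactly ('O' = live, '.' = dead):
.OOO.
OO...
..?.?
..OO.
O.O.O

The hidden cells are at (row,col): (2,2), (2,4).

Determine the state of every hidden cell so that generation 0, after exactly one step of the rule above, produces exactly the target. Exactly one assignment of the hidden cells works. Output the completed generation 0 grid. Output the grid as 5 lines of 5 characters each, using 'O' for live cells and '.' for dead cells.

Answer: .OOO.
OO...
....O
..OO.
O.O.O

Derivation:
Hidden generation-0 cells (in order): (2,2), (2,4).
A hidden cell only influences target cells in its own 3x3 neighborhood. Try each of the 2^2 = 4 assignments, step the completed generation 0 forward once under B3/S23, and compare with the target:
  (2,2)=. (2,4)=. -> step gives (1,3)='.' but target has 'O' -> reject
  (2,2)=. (2,4)=O -> step reproduces the target at every cell -> ACCEPT
  (2,2)=O (2,4)=. -> step gives (1,1)='.' but target has 'O' -> reject
  (2,2)=O (2,4)=O -> step gives (1,1)='.' but target has 'O' -> reject
Unique solution: (2,2)=dead, (2,4)=live.
Check: live-neighbor counts of every cell in the completed generation 0:
33311
23432
23331
13243
03241
Applying B3/S23 to generation 0 with these counts gives:
OOO..
OO.O.
.OOO.
.OO.O
.OO..
which matches the target exactly.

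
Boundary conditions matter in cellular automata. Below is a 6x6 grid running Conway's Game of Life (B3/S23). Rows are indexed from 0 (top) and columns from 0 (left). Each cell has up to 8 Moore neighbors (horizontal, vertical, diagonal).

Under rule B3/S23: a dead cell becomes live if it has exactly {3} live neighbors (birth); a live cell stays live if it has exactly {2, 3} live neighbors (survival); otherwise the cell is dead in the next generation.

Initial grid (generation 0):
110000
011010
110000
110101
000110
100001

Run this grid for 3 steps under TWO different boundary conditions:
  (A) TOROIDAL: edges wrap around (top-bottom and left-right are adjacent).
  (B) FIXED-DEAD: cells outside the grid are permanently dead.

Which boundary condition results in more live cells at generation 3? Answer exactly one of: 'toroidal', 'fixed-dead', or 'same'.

Answer: toroidal

Derivation:
Under TOROIDAL boundary, generation 3:
011000
011000
101111
111011
010010
001001
Population = 18

Under FIXED-DEAD boundary, generation 3:
011000
000000
011100
111110
100110
011110
Population = 17

Comparison: toroidal=18, fixed-dead=17 -> toroidal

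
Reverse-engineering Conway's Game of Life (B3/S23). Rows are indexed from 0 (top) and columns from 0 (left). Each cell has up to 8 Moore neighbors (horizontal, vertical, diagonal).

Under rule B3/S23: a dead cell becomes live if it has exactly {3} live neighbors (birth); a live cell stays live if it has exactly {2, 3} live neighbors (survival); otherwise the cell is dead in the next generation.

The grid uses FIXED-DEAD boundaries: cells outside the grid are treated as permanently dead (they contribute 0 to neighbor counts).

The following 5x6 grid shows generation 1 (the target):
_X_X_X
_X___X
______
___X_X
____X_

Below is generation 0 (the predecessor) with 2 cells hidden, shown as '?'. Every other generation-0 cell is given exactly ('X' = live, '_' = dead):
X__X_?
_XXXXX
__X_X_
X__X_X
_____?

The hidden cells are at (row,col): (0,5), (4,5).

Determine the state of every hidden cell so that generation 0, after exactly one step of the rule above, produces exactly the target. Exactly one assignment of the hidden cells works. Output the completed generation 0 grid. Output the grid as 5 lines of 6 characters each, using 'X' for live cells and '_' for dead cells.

Hidden generation-0 cells (in order): (0,5), (4,5).
A hidden cell only influences target cells in its own 3x3 neighborhood. Try each of the 2^2 = 4 assignments, step the completed generation 0 forward once under B3/S23, and compare with the target:
  (0,5)=_ (4,5)=_ -> step gives (0,5)='_' but target has 'X' -> reject
  (0,5)=_ (4,5)=X -> step gives (0,5)='_' but target has 'X' -> reject
  (0,5)=X (4,5)=_ -> step gives (3,4)='X' but target has '_' -> reject
  (0,5)=X (4,5)=X -> step reproduces the target at every cell -> ACCEPT
Unique solution: (0,5)=live, (4,5)=live.
Check: live-neighbor counts of every cell in the completed generation 0:
134352
234553
244654
022242
111131
Applying B3/S23 to generation 0 with these counts gives:
_X_X_X
_X___X
______
___X_X
____X_
which matches the target exactly.

Answer: X__X_X
_XXXXX
__X_X_
X__X_X
_____X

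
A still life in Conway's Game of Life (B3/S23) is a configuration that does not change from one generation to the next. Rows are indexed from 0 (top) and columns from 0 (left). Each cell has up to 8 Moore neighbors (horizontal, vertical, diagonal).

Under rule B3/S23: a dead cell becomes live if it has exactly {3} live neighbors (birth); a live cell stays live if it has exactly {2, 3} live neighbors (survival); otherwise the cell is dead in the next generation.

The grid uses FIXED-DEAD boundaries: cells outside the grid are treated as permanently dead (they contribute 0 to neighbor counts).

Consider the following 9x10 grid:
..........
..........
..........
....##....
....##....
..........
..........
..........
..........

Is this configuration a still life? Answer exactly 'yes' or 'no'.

Answer: yes

Derivation:
Compute generation 1 and compare to generation 0 (given above):
Generation 1:
..........
..........
..........
....##....
....##....
..........
..........
..........
..........
The grids are IDENTICAL -> still life.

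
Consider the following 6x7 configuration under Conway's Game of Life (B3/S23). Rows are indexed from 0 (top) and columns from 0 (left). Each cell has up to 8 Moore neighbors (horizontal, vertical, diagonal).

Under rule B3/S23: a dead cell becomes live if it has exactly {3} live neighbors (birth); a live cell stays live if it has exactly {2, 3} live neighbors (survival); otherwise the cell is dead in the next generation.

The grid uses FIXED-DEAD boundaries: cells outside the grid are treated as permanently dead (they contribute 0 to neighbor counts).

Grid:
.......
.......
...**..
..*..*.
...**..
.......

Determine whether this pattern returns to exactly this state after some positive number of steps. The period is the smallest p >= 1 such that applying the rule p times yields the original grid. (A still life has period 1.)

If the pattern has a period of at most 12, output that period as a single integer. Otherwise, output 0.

Answer: 1

Derivation:
Simulating and comparing each generation to the original:
Gen 0 (original, given above): 6 live cells
Gen 1: 6 live cells, MATCHES original -> period = 1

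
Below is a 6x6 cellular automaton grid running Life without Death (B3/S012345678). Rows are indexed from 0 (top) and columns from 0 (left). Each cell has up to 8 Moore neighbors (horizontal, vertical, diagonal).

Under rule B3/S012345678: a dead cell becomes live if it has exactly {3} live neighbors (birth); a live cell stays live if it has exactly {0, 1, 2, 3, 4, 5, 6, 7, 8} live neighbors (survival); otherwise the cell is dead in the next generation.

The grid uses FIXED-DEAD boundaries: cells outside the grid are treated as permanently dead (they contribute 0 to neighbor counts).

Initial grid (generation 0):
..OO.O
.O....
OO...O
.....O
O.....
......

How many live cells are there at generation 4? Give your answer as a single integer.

Simulating step by step:
Generation 0 (given above): 9 live cells
Generation 1: 13 live cells
..OO.O
OO..O.
OO...O
OO...O
O.....
......
Generation 2: 20 live cells
.OOOOO
OO.OOO
OOO.OO
OO...O
OO....
......
Generation 3: 22 live cells
OOOOOO
OO.OOO
OOO.OO
OO..OO
OO....
......
Generation 4: 23 live cells
OOOOOO
OO.OOO
OOO.OO
OO.OOO
OO....
......
Population at generation 4: 23

Answer: 23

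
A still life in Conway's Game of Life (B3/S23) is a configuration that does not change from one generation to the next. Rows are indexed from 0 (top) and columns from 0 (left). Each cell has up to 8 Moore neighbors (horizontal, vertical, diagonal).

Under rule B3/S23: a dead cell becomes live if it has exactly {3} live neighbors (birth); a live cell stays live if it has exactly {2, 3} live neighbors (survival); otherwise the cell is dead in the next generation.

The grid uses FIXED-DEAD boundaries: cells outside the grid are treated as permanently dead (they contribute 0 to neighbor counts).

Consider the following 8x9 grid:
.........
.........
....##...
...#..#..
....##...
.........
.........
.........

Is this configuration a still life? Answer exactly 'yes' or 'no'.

Answer: yes

Derivation:
Compute generation 1 and compare to generation 0 (given above):
Generation 1:
.........
.........
....##...
...#..#..
....##...
.........
.........
.........
The grids are IDENTICAL -> still life.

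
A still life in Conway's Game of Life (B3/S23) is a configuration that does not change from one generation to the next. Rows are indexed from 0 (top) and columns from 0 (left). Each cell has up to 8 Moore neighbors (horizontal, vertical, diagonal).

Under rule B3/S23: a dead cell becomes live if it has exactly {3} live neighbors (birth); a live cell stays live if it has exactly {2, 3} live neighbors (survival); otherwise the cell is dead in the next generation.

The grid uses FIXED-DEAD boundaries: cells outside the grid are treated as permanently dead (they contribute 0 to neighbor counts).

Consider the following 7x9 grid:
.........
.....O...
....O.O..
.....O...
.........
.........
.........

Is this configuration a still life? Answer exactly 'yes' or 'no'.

Answer: yes

Derivation:
Compute generation 1 and compare to generation 0 (given above):
Generation 1:
.........
.....O...
....O.O..
.....O...
.........
.........
.........
The grids are IDENTICAL -> still life.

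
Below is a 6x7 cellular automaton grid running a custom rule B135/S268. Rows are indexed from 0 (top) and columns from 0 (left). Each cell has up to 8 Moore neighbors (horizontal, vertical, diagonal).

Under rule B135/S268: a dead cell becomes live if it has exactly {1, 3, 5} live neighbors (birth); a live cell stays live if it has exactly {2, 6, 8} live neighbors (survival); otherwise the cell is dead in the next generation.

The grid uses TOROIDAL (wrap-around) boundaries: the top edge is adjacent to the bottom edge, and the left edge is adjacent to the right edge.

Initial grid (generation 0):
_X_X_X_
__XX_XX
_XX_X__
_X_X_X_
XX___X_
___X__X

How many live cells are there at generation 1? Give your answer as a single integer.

Simulating step by step:
Generation 0 (given above): 18 live cells
Generation 1: 17 live cells
X_X_X__
X___X_X
X__X__X
__XX_XX
_X___X_
_X___X_
Population at generation 1: 17

Answer: 17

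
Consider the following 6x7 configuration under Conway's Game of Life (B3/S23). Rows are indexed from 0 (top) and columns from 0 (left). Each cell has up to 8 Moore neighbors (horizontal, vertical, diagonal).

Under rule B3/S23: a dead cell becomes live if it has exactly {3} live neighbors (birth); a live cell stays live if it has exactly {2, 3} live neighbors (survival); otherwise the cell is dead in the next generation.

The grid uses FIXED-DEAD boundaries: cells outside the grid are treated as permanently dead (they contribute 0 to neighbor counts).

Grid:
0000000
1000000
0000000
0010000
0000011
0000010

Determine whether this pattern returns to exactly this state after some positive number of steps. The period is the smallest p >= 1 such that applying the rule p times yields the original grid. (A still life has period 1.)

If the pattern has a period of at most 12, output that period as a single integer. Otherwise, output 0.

Simulating and comparing each generation to the original:
Gen 0 (original, given above): 5 live cells
Gen 1: 4 live cells, differs from original
Gen 2: 4 live cells, differs from original
Gen 3: 4 live cells, differs from original
Gen 4: 4 live cells, differs from original
Gen 5: 4 live cells, differs from original
Gen 6: 4 live cells, differs from original
Gen 7: 4 live cells, differs from original
Gen 8: 4 live cells, differs from original
Gen 9: 4 live cells, differs from original
Gen 10: 4 live cells, differs from original
Gen 11: 4 live cells, differs from original
Gen 12: 4 live cells, differs from original
No period found within 12 steps.

Answer: 0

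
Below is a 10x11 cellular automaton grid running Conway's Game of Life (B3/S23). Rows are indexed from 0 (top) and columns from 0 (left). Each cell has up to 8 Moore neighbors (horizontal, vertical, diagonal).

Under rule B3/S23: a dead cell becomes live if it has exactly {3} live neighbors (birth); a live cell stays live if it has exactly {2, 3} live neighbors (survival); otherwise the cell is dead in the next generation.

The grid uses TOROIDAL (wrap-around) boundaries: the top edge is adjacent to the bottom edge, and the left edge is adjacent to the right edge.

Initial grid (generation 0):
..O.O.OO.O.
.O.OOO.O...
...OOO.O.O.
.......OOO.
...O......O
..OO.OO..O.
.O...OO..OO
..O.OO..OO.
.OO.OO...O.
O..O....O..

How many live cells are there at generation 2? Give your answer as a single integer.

Simulating step by step:
Generation 0 (given above): 43 live cells
Generation 1: 43 live cells
.OO...OO...
.......O...
..OO.O.O.O.
...O..OO.OO
..OOO.OO..O
O.OO.OO..O.
.O.....O..O
O.O.....O..
.OO..O...OO
......OOOOO
Generation 2: 31 live cells
.........O.
.O.O...O...
..OOO..O.OO
.........OO
OO.........
O....O..OO.
...O..OOOOO
..O.....O..
.OO...O....
.....O....O
Population at generation 2: 31

Answer: 31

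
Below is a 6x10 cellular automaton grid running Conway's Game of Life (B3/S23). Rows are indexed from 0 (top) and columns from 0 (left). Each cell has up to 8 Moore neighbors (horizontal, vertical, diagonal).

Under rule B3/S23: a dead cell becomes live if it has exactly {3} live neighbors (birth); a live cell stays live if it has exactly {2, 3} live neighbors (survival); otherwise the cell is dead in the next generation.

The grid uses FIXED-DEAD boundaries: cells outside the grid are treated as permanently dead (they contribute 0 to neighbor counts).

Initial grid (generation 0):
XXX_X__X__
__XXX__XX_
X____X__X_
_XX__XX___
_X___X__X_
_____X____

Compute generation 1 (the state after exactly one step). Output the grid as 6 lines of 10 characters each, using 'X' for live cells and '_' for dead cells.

Answer: _XX_X__XX_
X_X_XXXXX_
_____X__X_
XXX_XXXX__
_XX_XX____
__________

Derivation:
Simulating step by step:
Generation 0 (given above): 21 live cells
Generation 1: 25 live cells
(generation 1 grid is the final answer)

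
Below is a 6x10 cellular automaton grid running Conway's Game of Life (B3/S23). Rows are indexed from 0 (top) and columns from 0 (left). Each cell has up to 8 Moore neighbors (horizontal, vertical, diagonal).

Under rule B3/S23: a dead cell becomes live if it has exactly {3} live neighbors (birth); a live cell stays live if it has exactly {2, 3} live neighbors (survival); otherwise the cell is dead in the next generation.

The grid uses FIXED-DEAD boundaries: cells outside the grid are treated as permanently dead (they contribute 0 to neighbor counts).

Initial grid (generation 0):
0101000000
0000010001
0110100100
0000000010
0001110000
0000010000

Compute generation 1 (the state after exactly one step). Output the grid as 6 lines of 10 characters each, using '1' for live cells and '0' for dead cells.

Simulating step by step:
Generation 0 (given above): 13 live cells
Generation 1: 9 live cells
(generation 1 grid is the final answer)

Answer: 0000000000
0101100000
0000000010
0010010000
0000110000
0000010000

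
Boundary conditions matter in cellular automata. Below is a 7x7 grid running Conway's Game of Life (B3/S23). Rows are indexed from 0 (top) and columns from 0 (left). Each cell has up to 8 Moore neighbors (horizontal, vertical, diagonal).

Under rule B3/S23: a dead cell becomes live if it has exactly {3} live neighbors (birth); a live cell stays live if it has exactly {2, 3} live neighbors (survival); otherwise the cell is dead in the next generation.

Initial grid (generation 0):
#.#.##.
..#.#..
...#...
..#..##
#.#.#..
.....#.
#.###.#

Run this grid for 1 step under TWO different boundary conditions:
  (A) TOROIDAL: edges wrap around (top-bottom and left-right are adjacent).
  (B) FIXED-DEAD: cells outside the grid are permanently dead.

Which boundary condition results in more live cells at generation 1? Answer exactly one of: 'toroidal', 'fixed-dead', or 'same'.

Answer: fixed-dead

Derivation:
Under TOROIDAL boundary, generation 1:
#.#....
.##.##.
..####.
.##.###
.#.##..
#.#..#.
#.#....
Population = 23

Under FIXED-DEAD boundary, generation 1:
.#..##.
.##.##.
..####.
.##.##.
.#.##.#
..#..#.
...###.
Population = 24

Comparison: toroidal=23, fixed-dead=24 -> fixed-dead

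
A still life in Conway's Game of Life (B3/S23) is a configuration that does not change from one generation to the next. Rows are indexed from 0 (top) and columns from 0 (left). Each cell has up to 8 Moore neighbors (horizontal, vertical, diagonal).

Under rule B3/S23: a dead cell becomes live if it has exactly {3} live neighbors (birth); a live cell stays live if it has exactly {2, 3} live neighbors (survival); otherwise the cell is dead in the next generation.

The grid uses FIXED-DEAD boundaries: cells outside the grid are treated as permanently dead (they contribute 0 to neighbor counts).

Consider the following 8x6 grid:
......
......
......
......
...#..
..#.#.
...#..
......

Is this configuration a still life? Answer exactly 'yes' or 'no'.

Answer: yes

Derivation:
Compute generation 1 and compare to generation 0 (given above):
Generation 1:
......
......
......
......
...#..
..#.#.
...#..
......
The grids are IDENTICAL -> still life.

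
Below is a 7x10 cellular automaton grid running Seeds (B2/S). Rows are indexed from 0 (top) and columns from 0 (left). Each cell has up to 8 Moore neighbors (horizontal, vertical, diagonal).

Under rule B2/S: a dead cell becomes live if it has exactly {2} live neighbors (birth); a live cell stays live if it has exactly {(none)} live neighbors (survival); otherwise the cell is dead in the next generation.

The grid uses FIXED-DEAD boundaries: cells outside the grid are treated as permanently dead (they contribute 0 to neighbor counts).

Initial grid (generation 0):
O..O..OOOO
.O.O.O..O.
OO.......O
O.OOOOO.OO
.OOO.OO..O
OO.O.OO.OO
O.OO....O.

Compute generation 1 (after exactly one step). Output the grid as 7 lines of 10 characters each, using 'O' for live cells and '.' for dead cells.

Answer: .O...O....
..........
..........
..........
..........
..........
.....OO...

Derivation:
Simulating step by step:
Generation 0 (given above): 38 live cells
Generation 1: 4 live cells
(generation 1 grid is the final answer)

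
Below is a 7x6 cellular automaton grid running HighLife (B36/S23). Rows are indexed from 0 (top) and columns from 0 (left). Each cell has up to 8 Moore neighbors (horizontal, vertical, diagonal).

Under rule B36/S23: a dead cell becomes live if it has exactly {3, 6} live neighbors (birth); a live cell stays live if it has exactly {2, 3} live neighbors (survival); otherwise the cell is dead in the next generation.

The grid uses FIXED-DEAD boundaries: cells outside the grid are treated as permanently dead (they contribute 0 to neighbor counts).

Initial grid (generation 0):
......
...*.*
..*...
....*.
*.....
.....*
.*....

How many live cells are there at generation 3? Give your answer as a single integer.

Simulating step by step:
Generation 0 (given above): 7 live cells
Generation 1: 2 live cells
......
......
...**.
......
......
......
......
Generation 2: 0 live cells
......
......
......
......
......
......
......
Generation 3: 0 live cells
......
......
......
......
......
......
......
Population at generation 3: 0

Answer: 0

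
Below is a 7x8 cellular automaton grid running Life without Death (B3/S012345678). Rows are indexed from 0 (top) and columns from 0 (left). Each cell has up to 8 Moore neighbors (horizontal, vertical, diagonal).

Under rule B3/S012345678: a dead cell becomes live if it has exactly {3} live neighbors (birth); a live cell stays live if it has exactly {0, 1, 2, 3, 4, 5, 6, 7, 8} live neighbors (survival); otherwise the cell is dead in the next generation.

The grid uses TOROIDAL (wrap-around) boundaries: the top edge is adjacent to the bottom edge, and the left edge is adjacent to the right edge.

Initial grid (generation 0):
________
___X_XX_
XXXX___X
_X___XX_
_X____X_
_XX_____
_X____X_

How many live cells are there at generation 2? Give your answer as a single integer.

Answer: 34

Derivation:
Simulating step by step:
Generation 0 (given above): 17 live cells
Generation 1: 27 live cells
_____XX_
XX_XXXXX
XXXX___X
_X___XX_
XX___XX_
XXX_____
_XX___X_
Generation 2: 34 live cells
___X_XX_
XX_XXXXX
XXXX___X
_X__XXX_
XX___XX_
XXX__XX_
XXX__XXX
Population at generation 2: 34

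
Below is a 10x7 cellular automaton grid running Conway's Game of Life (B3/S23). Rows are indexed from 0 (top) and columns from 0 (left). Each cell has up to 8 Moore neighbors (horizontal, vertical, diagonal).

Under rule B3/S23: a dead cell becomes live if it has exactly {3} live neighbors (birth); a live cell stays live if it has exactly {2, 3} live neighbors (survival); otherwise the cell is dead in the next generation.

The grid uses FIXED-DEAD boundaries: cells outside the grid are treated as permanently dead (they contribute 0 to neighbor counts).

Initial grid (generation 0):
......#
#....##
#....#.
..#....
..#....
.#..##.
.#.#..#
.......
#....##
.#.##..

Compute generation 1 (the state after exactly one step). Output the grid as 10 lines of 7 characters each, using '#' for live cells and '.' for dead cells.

Answer: .....##
.....##
.#...##
.#.....
.###...
.#.###.
..#.##.
.....##
....##.
....##.

Derivation:
Simulating step by step:
Generation 0 (given above): 20 live cells
Generation 1: 24 live cells
(generation 1 grid is the final answer)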